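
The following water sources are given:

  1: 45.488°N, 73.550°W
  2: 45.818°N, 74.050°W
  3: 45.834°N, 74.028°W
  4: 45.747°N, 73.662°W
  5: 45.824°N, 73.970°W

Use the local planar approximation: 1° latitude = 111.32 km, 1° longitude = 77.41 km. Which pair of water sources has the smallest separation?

2 and 3

Pairwise distances:
2–3: √((0.016·111.32)² + (0.022·77.41)²) = √(3.17239 + 2.90028) = 2.464 km
3–5: √((-0.010·111.32)² + (0.058·77.41)²) = √(1.23921 + 20.15812) = 4.626 km
2–5: √((0.006·111.32)² + (0.080·77.41)²) = √(0.44612 + 38.35077) = 6.229 km
4–5: √((0.077·111.32)² + (-0.308·77.41)²) = √(73.47301 + 568.45432) = 25.336 km
3–4: √((-0.087·111.32)² + (0.366·77.41)²) = √(93.79613 + 802.70562) = 29.942 km
1–4: √((0.259·111.32)² + (-0.112·77.41)²) = √(831.27730 + 75.16751) = 30.107 km
2–4: √((-0.071·111.32)² + (0.388·77.41)²) = √(62.46879 + 902.10603) = 31.058 km
1–5: √((0.336·111.32)² + (-0.420·77.41)²) = √(1399.02331 + 1057.04315) = 49.559 km
1–2: √((0.330·111.32)² + (-0.500·77.41)²) = √(1349.50431 + 1498.07702) = 53.363 km
1–3: √((0.346·111.32)² + (-0.478·77.41)²) = √(1483.53772 + 1369.14652) = 53.411 km
Closest pair: 2–3 at 2.464 km.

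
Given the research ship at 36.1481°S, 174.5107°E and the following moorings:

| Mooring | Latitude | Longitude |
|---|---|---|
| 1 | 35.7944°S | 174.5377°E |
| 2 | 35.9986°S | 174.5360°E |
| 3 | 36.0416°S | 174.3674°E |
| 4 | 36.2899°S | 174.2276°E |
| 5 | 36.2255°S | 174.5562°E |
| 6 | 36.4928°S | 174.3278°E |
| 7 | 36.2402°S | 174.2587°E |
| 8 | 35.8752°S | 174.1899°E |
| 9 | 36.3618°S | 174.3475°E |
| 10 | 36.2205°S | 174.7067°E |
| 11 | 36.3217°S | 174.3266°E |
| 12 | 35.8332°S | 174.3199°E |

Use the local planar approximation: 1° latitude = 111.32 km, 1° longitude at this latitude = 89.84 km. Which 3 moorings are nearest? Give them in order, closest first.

5, 2, 3

Distances from 36.1481°S, 174.5107°E:
1: 39.4485 km
2: 16.7968 km
3: 17.5013 km
4: 29.9340 km
5: 9.5367 km
6: 41.7422 km
7: 24.8530 km
8: 41.8752 km
9: 27.9444 km
10: 19.3655 km
11: 25.4365 km
12: 39.0213 km
Sorted: 5 (9.5367 km) < 2 (16.7968 km) < 3 (17.5013 km) < 10 (19.3655 km) < 7 (24.8530 km) < …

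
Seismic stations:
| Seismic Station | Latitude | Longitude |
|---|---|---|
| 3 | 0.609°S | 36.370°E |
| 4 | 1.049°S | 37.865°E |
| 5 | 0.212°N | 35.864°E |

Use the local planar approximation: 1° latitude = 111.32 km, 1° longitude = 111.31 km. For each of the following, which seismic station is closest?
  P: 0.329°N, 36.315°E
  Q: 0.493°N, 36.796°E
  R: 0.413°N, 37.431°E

P at 0.329°N, 36.315°E:
  3: 104.597 km
  4: 230.864 km
  5: 51.863 km
  → nearest: 5 (51.863 km)
Q at 0.493°N, 36.796°E:
  3: 131.520 km
  4: 208.864 km
  5: 108.354 km
  → nearest: 5 (108.354 km)
R at 0.413°N, 37.431°E:
  3: 163.985 km
  4: 169.768 km
  5: 175.852 km
  → nearest: 3 (163.985 km)

P→5; Q→5; R→3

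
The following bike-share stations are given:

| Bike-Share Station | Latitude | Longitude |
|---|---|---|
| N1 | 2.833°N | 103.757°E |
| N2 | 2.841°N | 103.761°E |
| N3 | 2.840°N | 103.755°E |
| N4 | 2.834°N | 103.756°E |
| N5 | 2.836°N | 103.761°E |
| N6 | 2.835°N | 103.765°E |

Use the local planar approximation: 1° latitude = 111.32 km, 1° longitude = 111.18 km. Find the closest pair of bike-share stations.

N1 and N4

Pairwise distances:
N1–N2: 0.9954 km
N1–N3: 0.8103 km
N1–N4: 0.1573 km
N1–N5: 0.5562 km
N1–N6: 0.9169 km
N2–N3: 0.6763 km
N2–N4: 0.9572 km
N2–N5: 0.5566 km
N2–N6: 0.8024 km
N3–N4: 0.6771 km
N3–N5: 0.8020 km
N3–N6: 1.2433 km
N4–N5: 0.5988 km
N4–N6: 1.0068 km
N5–N6: 0.4584 km
Closest pair: N1–N4 at 0.1573 km.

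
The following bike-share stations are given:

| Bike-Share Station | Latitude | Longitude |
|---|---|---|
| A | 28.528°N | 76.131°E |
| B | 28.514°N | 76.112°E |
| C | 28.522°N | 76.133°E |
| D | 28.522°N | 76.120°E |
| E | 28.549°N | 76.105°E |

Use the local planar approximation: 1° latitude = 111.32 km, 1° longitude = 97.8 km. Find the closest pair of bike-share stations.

Pairwise distances:
A–C: √((-0.006·111.32)² + (0.002·97.8)²) = √(0.44612 + 0.03826) = 0.696 km
B–D: √((0.008·111.32)² + (0.008·97.8)²) = √(0.79310 + 0.61215) = 1.185 km
A–D: √((-0.006·111.32)² + (-0.011·97.8)²) = √(0.44612 + 1.15735) = 1.266 km
C–D: √((0.000·111.32)² + (-0.013·97.8)²) = √(0.00000 + 1.61646) = 1.271 km
B–C: √((0.008·111.32)² + (0.021·97.8)²) = √(0.79310 + 4.21809) = 2.239 km
A–B: √((-0.014·111.32)² + (-0.019·97.8)²) = √(2.42886 + 3.45291) = 2.425 km
D–E: √((0.027·111.32)² + (-0.015·97.8)²) = √(9.03387 + 2.15209) = 3.345 km
A–E: √((0.021·111.32)² + (-0.026·97.8)²) = √(5.46493 + 6.46583) = 3.454 km
B–E: √((0.035·111.32)² + (-0.007·97.8)²) = √(15.18037 + 0.46868) = 3.956 km
C–E: √((0.027·111.32)² + (-0.028·97.8)²) = √(9.03387 + 7.49883) = 4.066 km
Closest pair: A–C at 0.696 km.

A and C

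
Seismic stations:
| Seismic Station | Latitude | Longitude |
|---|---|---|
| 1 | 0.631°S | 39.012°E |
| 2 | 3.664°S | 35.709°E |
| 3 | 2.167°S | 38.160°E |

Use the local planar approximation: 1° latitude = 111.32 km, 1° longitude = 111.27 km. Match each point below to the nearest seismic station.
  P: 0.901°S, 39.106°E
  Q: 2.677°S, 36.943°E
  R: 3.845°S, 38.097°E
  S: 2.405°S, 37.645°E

P at 0.901°S, 39.106°E:
  1: √((0.270·111.32)² + (-0.094·111.27)²) = √(903.38718 + 109.39863) = 31.824 km
  2: √((-2.763·111.32)² + (-3.397·111.27)²) = √(94603.70935 + 142872.04789) = 487.315 km
  3: √((-1.266·111.32)² + (-0.946·111.27)²) = √(19861.58058 + 11079.96654) = 175.902 km
  → nearest: 1 (31.824 km)
Q at 2.677°S, 36.943°E:
  1: √((2.046·111.32)² + (2.069·111.27)²) = √(51874.94557 + 53000.15716) = 323.844 km
  2: √((-0.987·111.32)² + (-1.234·111.27)²) = √(12072.04097 + 18853.26168) = 175.856 km
  3: √((0.510·111.32)² + (1.217·111.27)²) = √(3223.19624 + 18337.38202) = 146.835 km
  → nearest: 3 (146.835 km)
R at 3.845°S, 38.097°E:
  1: √((3.214·111.32)² + (0.915·111.27)²) = √(128008.30299 + 10365.69353) = 371.987 km
  2: √((0.181·111.32)² + (-2.388·111.27)²) = √(405.97898 + 70603.27083) = 266.476 km
  3: √((1.678·111.32)² + (0.063·111.27)²) = √(34892.35708 + 49.14024) = 186.926 km
  → nearest: 3 (186.926 km)
S at 2.405°S, 37.645°E:
  1: √((1.774·111.32)² + (1.367·111.27)²) = √(38999.01394 + 23136.26262) = 249.269 km
  2: √((-1.259·111.32)² + (-1.936·111.27)²) = √(19642.54947 + 46405.22493) = 256.998 km
  3: √((0.238·111.32)² + (0.515·111.27)²) = √(701.94051 + 3283.75415) = 63.132 km
  → nearest: 3 (63.132 km)

P→1; Q→3; R→3; S→3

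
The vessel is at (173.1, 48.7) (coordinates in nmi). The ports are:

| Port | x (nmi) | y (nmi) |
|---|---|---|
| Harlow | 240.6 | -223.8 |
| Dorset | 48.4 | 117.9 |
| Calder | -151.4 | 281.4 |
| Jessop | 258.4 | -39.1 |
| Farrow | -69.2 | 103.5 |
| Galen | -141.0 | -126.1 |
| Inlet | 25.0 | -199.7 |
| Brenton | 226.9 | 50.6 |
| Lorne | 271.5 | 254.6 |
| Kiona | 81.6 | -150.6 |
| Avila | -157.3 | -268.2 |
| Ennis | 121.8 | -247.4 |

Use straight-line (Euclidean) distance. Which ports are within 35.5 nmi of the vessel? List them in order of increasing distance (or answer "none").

none

Distances from (173.1, 48.7):
Harlow: √((67.5)² + (-272.5)²) = √(4556.250 + 74256.250) = 280.7 nmi
Dorset: √((-124.7)² + (69.2)²) = √(15550.090 + 4788.640) = 142.6 nmi
Calder: √((-324.5)² + (232.7)²) = √(105300.250 + 54149.290) = 399.3 nmi
Jessop: √((85.3)² + (-87.8)²) = √(7276.090 + 7708.840) = 122.4 nmi
Farrow: √((-242.3)² + (54.8)²) = √(58709.290 + 3003.040) = 248.4 nmi
Galen: √((-314.1)² + (-174.8)²) = √(98658.810 + 30555.040) = 359.5 nmi
Inlet: √((-148.1)² + (-248.4)²) = √(21933.610 + 61702.560) = 289.2 nmi
Brenton: √((53.8)² + (1.9)²) = √(2894.440 + 3.610) = 53.8 nmi
Lorne: √((98.4)² + (205.9)²) = √(9682.560 + 42394.810) = 228.2 nmi
Kiona: √((-91.5)² + (-199.3)²) = √(8372.250 + 39720.490) = 219.3 nmi
Avila: √((-330.4)² + (-316.9)²) = √(109164.160 + 100425.610) = 457.8 nmi
Ennis: √((-51.3)² + (-296.1)²) = √(2631.690 + 87675.210) = 300.5 nmi
Threshold 35.5 nmi: none within range.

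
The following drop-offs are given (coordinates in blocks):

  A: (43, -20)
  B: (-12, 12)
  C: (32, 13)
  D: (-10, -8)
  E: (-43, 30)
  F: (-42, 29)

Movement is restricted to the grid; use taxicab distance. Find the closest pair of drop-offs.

Pairwise distances:
A–B: 87 blocks
A–C: 44 blocks
A–D: 65 blocks
A–E: 136 blocks
A–F: 134 blocks
B–C: 45 blocks
B–D: 22 blocks
B–E: 49 blocks
B–F: 47 blocks
C–D: 63 blocks
C–E: 92 blocks
C–F: 90 blocks
D–E: 71 blocks
D–F: 69 blocks
E–F: 2 blocks
Closest pair: E–F at 2 blocks.

E and F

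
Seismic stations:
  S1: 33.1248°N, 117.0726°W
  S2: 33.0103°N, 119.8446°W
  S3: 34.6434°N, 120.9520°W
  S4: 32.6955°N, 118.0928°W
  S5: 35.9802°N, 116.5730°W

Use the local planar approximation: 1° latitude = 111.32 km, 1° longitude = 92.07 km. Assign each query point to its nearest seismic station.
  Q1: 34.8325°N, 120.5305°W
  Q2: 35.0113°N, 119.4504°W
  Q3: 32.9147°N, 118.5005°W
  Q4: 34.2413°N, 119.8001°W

Q1→S3; Q2→S3; Q3→S4; Q4→S3

Q1 at 34.8325°N, 120.5305°W:
  S1: √((-1.7077·111.32)² + (3.4579·92.07)²) = √(36138.452554 + 101358.726561) = 370.8061 km
  S2: √((-1.8222·111.32)² + (0.6859·92.07)²) = √(41147.028740 + 3988.025183) = 212.4501 km
  S3: √((-0.1891·111.32)² + (-0.4215·92.07)²) = √(443.128266 + 1506.022444) = 44.1492 km
  S4: √((-2.1370·111.32)² + (2.4377·92.07)²) = √(56592.051756 + 50372.882227) = 327.0549 km
  S5: √((1.1477·111.32)² + (3.9575·92.07)²) = √(16323.119445 + 132763.328907) = 386.1171 km
  → nearest: S3 (44.1492 km)
Q2 at 35.0113°N, 119.4504°W:
  S1: √((-1.8865·111.32)² + (2.3778·92.07)²) = √(44102.175627 + 47927.737917) = 303.3643 km
  S2: √((-2.0010·111.32)² + (-0.3942·92.07)²) = √(49618.150562 + 1317.254000) = 225.6887 km
  S3: √((-0.3679·111.32)² + (-1.5016·92.07)²) = √(1677.281555 + 19113.701773) = 144.1908 km
  S4: √((-2.3158·111.32)² + (1.3576·92.07)²) = √(66458.187780 + 15623.558033) = 286.4991 km
  S5: √((0.9689·111.32)² + (2.8774·92.07)²) = √(11633.336947 + 70183.781590) = 286.0369 km
  → nearest: S3 (144.1908 km)
Q3 at 32.9147°N, 118.5005°W:
  S1: √((0.2101·111.32)² + (1.4279·92.07)²) = √(547.014074 + 17283.507144) = 133.5310 km
  S2: √((0.0956·111.32)² + (-1.3441·92.07)²) = √(113.256251 + 15314.381034) = 124.2080 km
  S3: √((1.7287·111.32)² + (-2.4515·92.07)²) = √(37032.724075 + 50944.825789) = 296.6101 km
  S4: √((-0.2192·111.32)² + (0.4077·92.07)²) = √(595.425589 + 1409.021789) = 44.7711 km
  S5: √((3.0655·111.32)² + (1.9275·92.07)²) = √(116452.558952 + 31493.799605) = 384.6380 km
  → nearest: S4 (44.7711 km)
Q4 at 34.2413°N, 119.8001°W:
  S1: √((-1.1165·111.32)² + (2.7275·92.07)²) = √(15447.700834 + 63061.718973) = 280.1953 km
  S2: √((-1.2310·111.32)² + (-0.0445·92.07)²) = √(18778.569299 + 16.786351) = 137.0962 km
  S3: √((0.4021·111.32)² + (-1.1519·92.07)²) = √(2003.616233 + 11247.754869) = 115.1146 km
  S4: √((-1.5458·111.32)² + (1.7073·92.07)²) = √(29610.995019 + 24709.045377) = 233.0666 km
  S5: √((1.7389·111.32)² + (3.2271·92.07)²) = √(37471.028204 + 88279.757802) = 354.6136 km
  → nearest: S3 (115.1146 km)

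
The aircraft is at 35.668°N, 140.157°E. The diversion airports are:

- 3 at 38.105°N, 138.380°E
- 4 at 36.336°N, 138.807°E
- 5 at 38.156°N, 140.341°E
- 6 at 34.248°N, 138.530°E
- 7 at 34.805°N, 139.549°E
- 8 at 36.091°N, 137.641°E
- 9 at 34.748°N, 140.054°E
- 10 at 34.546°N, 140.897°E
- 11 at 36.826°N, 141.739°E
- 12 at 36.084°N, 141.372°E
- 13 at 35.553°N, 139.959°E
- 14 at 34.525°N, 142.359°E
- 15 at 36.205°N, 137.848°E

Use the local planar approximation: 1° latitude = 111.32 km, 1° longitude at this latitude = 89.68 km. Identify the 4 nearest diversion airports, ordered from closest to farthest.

13, 9, 7, 12

Distances from 35.668°N, 140.157°E:
3: √((2.437·111.32)² + (-1.777·89.68)²) = √(73596.54956 + 25396.04306) = 314.631 km
4: √((0.668·111.32)² + (-1.350·89.68)²) = √(5529.67135 + 14657.46062) = 142.081 km
5: √((2.488·111.32)² + (0.184·89.68)²) = √(76709.14592 + 272.28696) = 277.455 km
6: √((-1.420·111.32)² + (-1.627·89.68)²) = √(24987.51594 + 21289.54134) = 215.121 km
7: √((-0.863·111.32)² + (-0.608·89.68)²) = √(9229.28350 + 2973.02361) = 110.464 km
8: √((0.423·111.32)² + (-2.516·89.68)²) = √(2217.31365 + 50911.09907) = 230.496 km
9: √((-0.920·111.32)² + (-0.103·89.68)²) = √(10488.70933 + 85.32291) = 102.830 km
10: √((-1.122·111.32)² + (0.740·89.68)²) = √(15600.26979 + 4404.07431) = 141.437 km
11: √((1.158·111.32)² + (1.582·89.68)²) = √(16617.41684 + 20128.16378) = 191.691 km
12: √((0.416·111.32)² + (1.215·89.68)²) = √(2144.53460 + 11872.54311) = 118.394 km
13: √((-0.115·111.32)² + (-0.198·89.68)²) = √(163.88608 + 315.29826) = 21.890 km
14: √((-1.143·111.32)² + (2.202·89.68)²) = √(16189.70205 + 38996.51781) = 234.917 km
15: √((0.537·111.32)² + (-2.309·89.68)²) = √(3573.50971 + 42878.44874) = 215.527 km
Sorted: 13 (21.890 km) < 9 (102.830 km) < 7 (110.464 km) < 12 (118.394 km) < 10 (141.437 km) < 4 (142.081 km) < …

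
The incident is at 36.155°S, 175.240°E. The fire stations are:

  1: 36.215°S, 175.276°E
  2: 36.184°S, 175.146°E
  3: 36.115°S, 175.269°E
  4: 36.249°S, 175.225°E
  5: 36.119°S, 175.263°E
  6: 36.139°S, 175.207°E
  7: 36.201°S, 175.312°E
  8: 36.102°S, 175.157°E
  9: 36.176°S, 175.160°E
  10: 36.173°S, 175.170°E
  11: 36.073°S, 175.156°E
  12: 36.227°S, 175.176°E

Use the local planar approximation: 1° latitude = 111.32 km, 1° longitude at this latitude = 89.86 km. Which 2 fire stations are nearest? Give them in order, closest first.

6, 5

Distances from 36.155°S, 175.240°E:
1: √((-0.060·111.32)² + (0.036·89.86)²) = √(44.61171 + 10.46497) = 7.421 km
2: √((-0.029·111.32)² + (-0.094·89.86)²) = √(10.42179 + 71.34911) = 9.043 km
3: √((0.040·111.32)² + (0.029·89.86)²) = √(19.82743 + 6.79092) = 5.159 km
4: √((-0.094·111.32)² + (-0.015·89.86)²) = √(109.49697 + 1.81683) = 10.551 km
5: √((0.036·111.32)² + (0.023·89.86)²) = √(16.06022 + 4.27158) = 4.509 km
6: √((0.016·111.32)² + (-0.033·89.86)²) = √(3.17239 + 8.79348) = 3.459 km
7: √((-0.046·111.32)² + (0.072·89.86)²) = √(26.22177 + 41.85986) = 8.251 km
8: √((0.053·111.32)² + (-0.083·89.86)²) = √(34.80953 + 55.62743) = 9.510 km
9: √((-0.021·111.32)² + (-0.080·89.86)²) = √(5.46493 + 51.67885) = 7.559 km
10: √((-0.018·111.32)² + (-0.070·89.86)²) = √(4.01505 + 39.56662) = 6.602 km
11: √((0.082·111.32)² + (-0.084·89.86)²) = √(83.32477 + 56.97593) = 11.845 km
12: √((-0.072·111.32)² + (-0.064·89.86)²) = √(64.24087 + 33.07446) = 9.865 km
Sorted: 6 (3.459 km) < 5 (4.509 km) < 3 (5.159 km) < 10 (6.602 km) < …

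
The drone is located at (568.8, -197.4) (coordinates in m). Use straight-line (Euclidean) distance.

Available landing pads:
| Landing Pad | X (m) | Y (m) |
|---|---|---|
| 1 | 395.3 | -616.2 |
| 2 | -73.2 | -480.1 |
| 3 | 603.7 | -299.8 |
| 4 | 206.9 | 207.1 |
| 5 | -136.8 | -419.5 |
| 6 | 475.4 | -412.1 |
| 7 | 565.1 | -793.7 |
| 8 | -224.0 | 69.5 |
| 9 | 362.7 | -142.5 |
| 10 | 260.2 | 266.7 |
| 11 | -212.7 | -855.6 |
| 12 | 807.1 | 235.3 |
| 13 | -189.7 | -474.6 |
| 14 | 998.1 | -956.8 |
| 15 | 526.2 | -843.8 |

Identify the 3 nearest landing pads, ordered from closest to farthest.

Distances from (568.8, -197.4):
1: √((-173.5)² + (-418.8)²) = √(30102.250 + 175393.440) = 453.3 m
2: √((-642.0)² + (-282.7)²) = √(412164.000 + 79919.290) = 701.5 m
3: √((34.9)² + (-102.4)²) = √(1218.010 + 10485.760) = 108.2 m
4: √((-361.9)² + (404.5)²) = √(130971.610 + 163620.250) = 542.8 m
5: √((-705.6)² + (-222.1)²) = √(497871.360 + 49328.410) = 739.7 m
6: √((-93.4)² + (-214.7)²) = √(8723.560 + 46096.090) = 234.1 m
7: √((-3.7)² + (-596.3)²) = √(13.690 + 355573.690) = 596.3 m
8: √((-792.8)² + (266.9)²) = √(628531.840 + 71235.610) = 836.5 m
9: √((-206.1)² + (54.9)²) = √(42477.210 + 3014.010) = 213.3 m
10: √((-308.6)² + (464.1)²) = √(95233.960 + 215388.810) = 557.3 m
11: √((-781.5)² + (-658.2)²) = √(610742.250 + 433227.240) = 1021.7 m
12: √((238.3)² + (432.7)²) = √(56786.890 + 187229.290) = 494.0 m
13: √((-758.5)² + (-277.2)²) = √(575322.250 + 76839.840) = 807.6 m
14: √((429.3)² + (-759.4)²) = √(184298.490 + 576688.360) = 872.3 m
15: √((-42.6)² + (-646.4)²) = √(1814.760 + 417832.960) = 647.8 m
Sorted: 3 (108.2 m) < 9 (213.3 m) < 6 (234.1 m) < 1 (453.3 m) < 12 (494.0 m) < …

3, 9, 6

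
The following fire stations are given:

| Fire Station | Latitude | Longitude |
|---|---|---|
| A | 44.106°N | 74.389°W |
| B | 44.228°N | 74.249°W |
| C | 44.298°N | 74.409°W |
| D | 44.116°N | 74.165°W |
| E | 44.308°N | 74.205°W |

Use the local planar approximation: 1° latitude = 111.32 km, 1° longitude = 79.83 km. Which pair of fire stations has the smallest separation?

B and E

Pairwise distances:
A–B: √((0.122·111.32)² + (0.140·79.83)²) = √(184.44465 + 124.90745) = 17.588 km
A–C: √((0.192·111.32)² + (-0.020·79.83)²) = √(456.82394 + 2.54913) = 21.433 km
A–D: √((0.010·111.32)² + (0.224·79.83)²) = √(1.23921 + 319.76306) = 17.917 km
A–E: √((0.202·111.32)² + (0.184·79.83)²) = √(505.64898 + 215.75850) = 26.859 km
B–C: √((0.070·111.32)² + (-0.160·79.83)²) = √(60.72150 + 163.14442) = 14.962 km
B–D: √((-0.112·111.32)² + (0.084·79.83)²) = √(155.44703 + 44.96668) = 14.157 km
B–E: √((0.080·111.32)² + (0.044·79.83)²) = √(79.30971 + 12.33780) = 9.573 km
C–D: √((-0.182·111.32)² + (0.244·79.83)²) = √(410.47732 + 379.41274) = 28.105 km
C–E: √((0.010·111.32)² + (0.204·79.83)²) = √(1.23921 + 265.21165) = 16.323 km
D–E: √((0.192·111.32)² + (-0.040·79.83)²) = √(456.82394 + 10.19653) = 21.611 km
Closest pair: B–E at 9.573 km.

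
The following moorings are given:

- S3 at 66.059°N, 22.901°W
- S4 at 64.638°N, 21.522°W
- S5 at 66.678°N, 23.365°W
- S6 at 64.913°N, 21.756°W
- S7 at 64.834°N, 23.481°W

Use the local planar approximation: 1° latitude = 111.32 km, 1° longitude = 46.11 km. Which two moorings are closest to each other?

Pairwise distances:
S4–S6: √((0.275·111.32)² + (-0.234·46.11)²) = √(937.15577 + 116.41849) = 32.459 km
S3–S5: √((0.619·111.32)² + (-0.464·46.11)²) = √(4748.18567 + 457.74774) = 72.152 km
S6–S7: √((-0.079·111.32)² + (-1.725·46.11)²) = √(77.33936 + 6326.57183) = 80.024 km
S4–S7: √((0.196·111.32)² + (-1.959·46.11)²) = √(476.05654 + 8159.41676) = 92.927 km
S3–S6: √((-1.146·111.32)² + (1.145·46.11)²) = √(16274.79889 + 2787.41234) = 138.066 km
S3–S7: √((-1.225·111.32)² + (-0.580·46.11)²) = √(18595.95869 + 715.23084) = 138.965 km
S3–S4: √((-1.421·111.32)² + (1.379·46.11)²) = √(25022.72201 + 4043.13997) = 170.487 km
S5–S7: √((-1.844·111.32)² + (-0.116·46.11)²) = √(42137.44792 + 28.60923) = 205.344 km
S5–S6: √((-1.765·111.32)² + (1.609·46.11)²) = √(38604.31181 + 5504.30300) = 210.021 km
S4–S5: √((2.040·111.32)² + (-1.843·46.11)²) = √(51571.13981 + 7221.72447) = 242.472 km
Closest pair: S4–S6 at 32.459 km.

S4 and S6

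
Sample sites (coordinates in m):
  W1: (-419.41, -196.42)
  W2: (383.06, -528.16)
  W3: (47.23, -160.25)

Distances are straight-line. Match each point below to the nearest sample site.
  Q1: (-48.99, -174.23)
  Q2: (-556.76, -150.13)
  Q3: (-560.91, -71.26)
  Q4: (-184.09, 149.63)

Q1 at (-48.99, -174.23):
  W1: √((-370.42)² + (-22.19)²) = √(137210.9764 + 492.3961) = 371.08 m
  W2: √((432.05)² + (-353.93)²) = √(186667.2025 + 125266.4449) = 558.51 m
  W3: √((96.22)² + (13.98)²) = √(9258.2884 + 195.4404) = 97.23 m
  → nearest: W3 (97.23 m)
Q2 at (-556.76, -150.13):
  W1: √((137.35)² + (-46.29)²) = √(18865.0225 + 2142.7641) = 144.94 m
  W2: √((939.82)² + (-378.03)²) = √(883261.6324 + 142906.6809) = 1013.00 m
  W3: √((603.99)² + (-10.12)²) = √(364803.9201 + 102.4144) = 604.07 m
  → nearest: W1 (144.94 m)
Q3 at (-560.91, -71.26):
  W1: √((141.50)² + (-125.16)²) = √(20022.2500 + 15665.0256) = 188.91 m
  W2: √((943.97)² + (-456.90)²) = √(891079.3609 + 208757.6100) = 1048.73 m
  W3: √((608.14)² + (-88.99)²) = √(369834.2596 + 7919.2201) = 614.62 m
  → nearest: W1 (188.91 m)
Q4 at (-184.09, 149.63):
  W1: √((-235.32)² + (-346.05)²) = √(55375.5024 + 119750.6025) = 418.48 m
  W2: √((567.15)² + (-677.79)²) = √(321659.1225 + 459399.2841) = 883.78 m
  W3: √((231.32)² + (-309.88)²) = √(53508.9424 + 96025.6144) = 386.70 m
  → nearest: W3 (386.70 m)

Q1→W3; Q2→W1; Q3→W1; Q4→W3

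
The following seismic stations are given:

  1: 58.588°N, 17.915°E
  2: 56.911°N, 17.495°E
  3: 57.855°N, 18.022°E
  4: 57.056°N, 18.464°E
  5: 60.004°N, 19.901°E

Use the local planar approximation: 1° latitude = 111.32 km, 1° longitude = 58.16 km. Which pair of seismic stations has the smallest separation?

Pairwise distances:
1–2: √((-1.677·111.32)² + (-0.420·58.16)²) = √(34850.78144 + 596.68810) = 188.275 km
1–3: √((-0.733·111.32)² + (0.107·58.16)²) = √(6658.16180 + 38.72722) = 81.835 km
1–4: √((-1.532·111.32)² + (0.549·58.16)²) = √(29084.65562 + 1019.51468) = 173.506 km
1–5: √((1.416·111.32)² + (1.986·58.16)²) = √(24846.93947 + 13341.58059) = 195.419 km
2–3: √((0.944·111.32)² + (0.527·58.16)²) = √(11043.08421 + 939.44212) = 109.465 km
2–4: √((0.145·111.32)² + (0.969·58.16)²) = √(260.54479 + 3176.11596) = 58.623 km
2–5: √((3.093·111.32)² + (2.406·58.16)²) = √(118551.27670 + 19581.23329) = 371.662 km
3–4: √((-0.799·111.32)² + (0.442·58.16)²) = √(7911.15610 + 660.83545) = 92.585 km
3–5: √((2.149·111.32)² + (1.879·58.16)²) = √(57229.40442 + 11942.69541) = 263.006 km
4–5: √((2.948·111.32)² + (1.437·58.16)²) = √(107696.44152 + 6984.93440) = 338.646 km
Closest pair: 2–4 at 58.623 km.

2 and 4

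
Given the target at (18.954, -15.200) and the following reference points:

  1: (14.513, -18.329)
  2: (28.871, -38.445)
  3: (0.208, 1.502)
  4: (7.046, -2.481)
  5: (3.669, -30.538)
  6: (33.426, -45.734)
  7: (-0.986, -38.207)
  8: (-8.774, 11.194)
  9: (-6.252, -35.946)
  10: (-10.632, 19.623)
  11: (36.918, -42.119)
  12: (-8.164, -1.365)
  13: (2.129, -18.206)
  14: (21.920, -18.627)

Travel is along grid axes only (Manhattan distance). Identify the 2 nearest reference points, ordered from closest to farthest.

Distances from (18.954, -15.200):
1: |-4.441| + |-3.129| = 4.441 + 3.129 = 7.570
2: |9.917| + |-23.245| = 9.917 + 23.245 = 33.162
3: |-18.746| + |16.702| = 18.746 + 16.702 = 35.448
4: |-11.908| + |12.719| = 11.908 + 12.719 = 24.627
5: |-15.285| + |-15.338| = 15.285 + 15.338 = 30.623
6: |14.472| + |-30.534| = 14.472 + 30.534 = 45.006
7: |-19.940| + |-23.007| = 19.940 + 23.007 = 42.947
8: |-27.728| + |26.394| = 27.728 + 26.394 = 54.122
9: |-25.206| + |-20.746| = 25.206 + 20.746 = 45.952
10: |-29.586| + |34.823| = 29.586 + 34.823 = 64.409
11: |17.964| + |-26.919| = 17.964 + 26.919 = 44.883
12: |-27.118| + |13.835| = 27.118 + 13.835 = 40.953
13: |-16.825| + |-3.006| = 16.825 + 3.006 = 19.831
14: |2.966| + |-3.427| = 2.966 + 3.427 = 6.393
Sorted: 14 (6.393) < 1 (7.570) < 13 (19.831) < 4 (24.627) < …

14, 1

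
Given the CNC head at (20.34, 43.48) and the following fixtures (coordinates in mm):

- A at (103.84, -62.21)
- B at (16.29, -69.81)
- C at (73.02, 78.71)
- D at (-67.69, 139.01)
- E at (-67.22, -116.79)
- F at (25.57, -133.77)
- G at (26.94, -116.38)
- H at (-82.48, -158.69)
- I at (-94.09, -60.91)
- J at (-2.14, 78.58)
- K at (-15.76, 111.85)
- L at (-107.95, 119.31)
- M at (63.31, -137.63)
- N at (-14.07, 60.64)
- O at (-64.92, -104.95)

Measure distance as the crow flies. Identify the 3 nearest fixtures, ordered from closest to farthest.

N, J, C

Distances from (20.34, 43.48):
A: 134.69 mm
B: 113.36 mm
C: 63.37 mm
D: 129.90 mm
E: 182.63 mm
F: 177.33 mm
G: 160.00 mm
H: 226.81 mm
I: 154.89 mm
J: 41.68 mm
K: 77.32 mm
L: 149.03 mm
M: 186.14 mm
N: 38.45 mm
O: 171.17 mm
Sorted: N (38.45 mm) < J (41.68 mm) < C (63.37 mm) < K (77.32 mm) < B (113.36 mm) < …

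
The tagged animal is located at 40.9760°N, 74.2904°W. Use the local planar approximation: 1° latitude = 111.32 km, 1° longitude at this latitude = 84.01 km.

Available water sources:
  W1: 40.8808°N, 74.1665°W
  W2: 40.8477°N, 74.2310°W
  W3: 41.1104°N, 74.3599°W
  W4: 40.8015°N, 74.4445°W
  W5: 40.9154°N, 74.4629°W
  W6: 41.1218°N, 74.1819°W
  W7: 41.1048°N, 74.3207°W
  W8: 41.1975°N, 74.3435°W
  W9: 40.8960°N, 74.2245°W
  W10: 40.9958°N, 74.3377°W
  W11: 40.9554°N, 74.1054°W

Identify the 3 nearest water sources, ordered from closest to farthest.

Distances from 40.9760°N, 74.2904°W:
W1: 14.8544 km
W2: 15.1290 km
W3: 16.0603 km
W4: 23.3440 km
W5: 15.9849 km
W6: 18.6148 km
W7: 14.5622 km
W8: 25.0577 km
W9: 10.4862 km
W10: 4.5440 km
W11: 15.7101 km
Sorted: W10 (4.5440 km) < W9 (10.4862 km) < W7 (14.5622 km) < W1 (14.8544 km) < W2 (15.1290 km) < …

W10, W9, W7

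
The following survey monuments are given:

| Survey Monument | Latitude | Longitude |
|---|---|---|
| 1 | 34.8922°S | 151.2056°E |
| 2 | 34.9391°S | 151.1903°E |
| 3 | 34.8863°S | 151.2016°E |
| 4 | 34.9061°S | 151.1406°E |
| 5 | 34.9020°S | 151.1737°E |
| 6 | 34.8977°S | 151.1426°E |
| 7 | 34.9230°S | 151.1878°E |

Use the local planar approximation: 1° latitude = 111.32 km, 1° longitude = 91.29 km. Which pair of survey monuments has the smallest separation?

Pairwise distances:
1–2: √((-0.0469·111.32)² + (-0.0153·91.29)²) = √(27.257880 + 1.950874) = 5.4045 km
1–3: √((0.0059·111.32)² + (-0.0040·91.29)²) = √(0.431370 + 0.133342) = 0.7515 km
1–4: √((-0.0139·111.32)² + (-0.0650·91.29)²) = √(2.394286 + 35.210576) = 6.1323 km
1–5: √((-0.0098·111.32)² + (-0.0319·91.29)²) = √(1.190141 + 8.480623) = 3.1098 km
1–6: √((-0.0055·111.32)² + (-0.0630·91.29)²) = √(0.374862 + 33.077107) = 5.7838 km
1–7: √((-0.0308·111.32)² + (-0.0178·91.29)²) = √(11.755682 + 2.640502) = 3.7942 km
2–3: √((0.0528·111.32)² + (0.0113·91.29)²) = √(34.547310 + 1.064151) = 5.9675 km
2–4: √((0.0330·111.32)² + (-0.0497·91.29)²) = √(13.495043 + 20.585394) = 5.8378 km
2–5: √((0.0371·111.32)² + (-0.0166·91.29)²) = √(17.056669 + 2.296480) = 4.3992 km
2–6: √((0.0414·111.32)² + (-0.0477·91.29)²) = √(21.239636 + 18.961958) = 6.3405 km
2–7: √((0.0161·111.32)² + (-0.0025·91.29)²) = √(3.212167 + 0.052087) = 1.8067 km
3–4: √((-0.0198·111.32)² + (-0.0610·91.29)²) = √(4.858216 + 31.010308) = 5.9890 km
3–5: √((-0.0157·111.32)² + (-0.0279·91.29)²) = √(3.054539 + 6.487163) = 3.0890 km
3–6: √((-0.0114·111.32)² + (-0.0590·91.29)²) = √(1.610483 + 29.010181) = 5.5336 km
3–7: √((-0.0367·111.32)² + (-0.0138·91.29)²) = √(16.690853 + 1.587101) = 4.2753 km
4–5: √((0.0041·111.32)² + (0.0331·91.29)²) = √(0.208312 + 9.130665) = 3.0560 km
4–6: √((0.0084·111.32)² + (0.0020·91.29)²) = √(0.874390 + 0.033335) = 0.9527 km
4–7: √((-0.0169·111.32)² + (0.0472·91.29)²) = √(3.539320 + 18.566516) = 4.7017 km
5–6: √((0.0043·111.32)² + (-0.0311·91.29)²) = √(0.229131 + 8.060597) = 2.8792 km
5–7: √((-0.0210·111.32)² + (0.0141·91.29)²) = √(5.464935 + 1.656856) = 2.6687 km
6–7: √((-0.0253·111.32)² + (0.0452·91.29)²) = √(7.932086 + 17.026418) = 4.9958 km
Closest pair: 1–3 at 0.7515 km.

1 and 3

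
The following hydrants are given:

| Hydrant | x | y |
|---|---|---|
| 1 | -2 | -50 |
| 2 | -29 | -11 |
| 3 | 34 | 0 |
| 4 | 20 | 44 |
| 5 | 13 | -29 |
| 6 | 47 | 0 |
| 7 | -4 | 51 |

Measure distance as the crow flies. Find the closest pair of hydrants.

3 and 6

Pairwise distances:
1–2: 47.4
1–3: 61.6
1–4: 96.5
1–5: 25.8
1–6: 70.0
1–7: 101.0
2–3: 64.0
2–4: 73.7
2–5: 45.7
2–6: 76.8
2–7: 66.9
3–4: 46.2
3–5: 35.8
3–6: 13.0
3–7: 63.6
4–5: 73.3
4–6: 51.6
4–7: 25.0
5–6: 44.7
5–7: 81.8
6–7: 72.1
Closest pair: 3–6 at 13.0.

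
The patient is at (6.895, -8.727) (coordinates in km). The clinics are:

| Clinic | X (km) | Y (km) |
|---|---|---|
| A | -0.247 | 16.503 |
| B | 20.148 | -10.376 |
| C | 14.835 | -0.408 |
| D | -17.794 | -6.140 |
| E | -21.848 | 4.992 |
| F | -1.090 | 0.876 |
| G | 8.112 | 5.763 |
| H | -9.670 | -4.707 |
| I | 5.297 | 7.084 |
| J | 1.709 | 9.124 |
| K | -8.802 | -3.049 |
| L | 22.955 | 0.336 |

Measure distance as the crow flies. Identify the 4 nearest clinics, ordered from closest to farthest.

C, F, B, G

Distances from (6.895, -8.727):
A: 26.221 km
B: 13.355 km
C: 11.500 km
D: 24.824 km
E: 31.849 km
F: 12.489 km
G: 14.541 km
H: 17.046 km
I: 15.892 km
J: 18.589 km
K: 16.692 km
L: 18.441 km
Sorted: C (11.500 km) < F (12.489 km) < B (13.355 km) < G (14.541 km) < I (15.892 km) < K (16.692 km) < …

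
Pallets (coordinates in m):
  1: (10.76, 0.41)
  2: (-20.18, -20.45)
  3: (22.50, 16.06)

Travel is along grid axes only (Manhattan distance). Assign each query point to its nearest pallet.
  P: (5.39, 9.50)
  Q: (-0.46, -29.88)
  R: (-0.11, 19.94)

P at (5.39, 9.50):
  1: |5.37| + |-9.09| = 5.37 + 9.09 = 14.46 m
  2: |-25.57| + |-29.95| = 25.57 + 29.95 = 55.52 m
  3: |17.11| + |6.56| = 17.11 + 6.56 = 23.67 m
  → nearest: 1 (14.46 m)
Q at (-0.46, -29.88):
  1: |11.22| + |30.29| = 11.22 + 30.29 = 41.51 m
  2: |-19.72| + |9.43| = 19.72 + 9.43 = 29.15 m
  3: |22.96| + |45.94| = 22.96 + 45.94 = 68.90 m
  → nearest: 2 (29.15 m)
R at (-0.11, 19.94):
  1: |10.87| + |-19.53| = 10.87 + 19.53 = 30.40 m
  2: |-20.07| + |-40.39| = 20.07 + 40.39 = 60.46 m
  3: |22.61| + |-3.88| = 22.61 + 3.88 = 26.49 m
  → nearest: 3 (26.49 m)

P→1; Q→2; R→3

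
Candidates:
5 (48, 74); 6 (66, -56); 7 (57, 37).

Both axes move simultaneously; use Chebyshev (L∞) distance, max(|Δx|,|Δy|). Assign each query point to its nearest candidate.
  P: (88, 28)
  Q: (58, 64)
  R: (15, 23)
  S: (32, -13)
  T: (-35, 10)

P at (88, 28):
  5: max(|-40|, |46|) = 46
  6: max(|-22|, |-84|) = 84
  7: max(|-31|, |9|) = 31
  → nearest: 7 (31)
Q at (58, 64):
  5: max(|-10|, |10|) = 10
  6: max(|8|, |-120|) = 120
  7: max(|-1|, |-27|) = 27
  → nearest: 5 (10)
R at (15, 23):
  5: max(|33|, |51|) = 51
  6: max(|51|, |-79|) = 79
  7: max(|42|, |14|) = 42
  → nearest: 7 (42)
S at (32, -13):
  5: max(|16|, |87|) = 87
  6: max(|34|, |-43|) = 43
  7: max(|25|, |50|) = 50
  → nearest: 6 (43)
T at (-35, 10):
  5: max(|83|, |64|) = 83
  6: max(|101|, |-66|) = 101
  7: max(|92|, |27|) = 92
  → nearest: 5 (83)

P→7; Q→5; R→7; S→6; T→5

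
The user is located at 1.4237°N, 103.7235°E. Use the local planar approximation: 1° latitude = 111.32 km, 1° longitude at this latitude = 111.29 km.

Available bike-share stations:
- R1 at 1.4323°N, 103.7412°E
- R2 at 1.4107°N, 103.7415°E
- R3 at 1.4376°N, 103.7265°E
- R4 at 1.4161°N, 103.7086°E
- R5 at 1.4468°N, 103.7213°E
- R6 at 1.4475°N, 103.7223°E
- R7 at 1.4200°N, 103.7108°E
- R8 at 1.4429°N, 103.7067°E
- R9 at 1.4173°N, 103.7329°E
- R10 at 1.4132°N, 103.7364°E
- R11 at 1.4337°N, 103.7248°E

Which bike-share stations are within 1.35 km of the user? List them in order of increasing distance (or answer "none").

R11, R9

Distances from 1.4237°N, 103.7235°E:
R1: √((0.0086·111.32)² + (0.0177·111.29)²) = √(0.916523 + 3.880242) = 2.1902 km
R2: √((-0.0130·111.32)² + (0.0180·111.29)²) = √(2.094272 + 4.012890) = 2.4713 km
R3: √((0.0139·111.32)² + (0.0030·111.29)²) = √(2.394286 + 0.111469) = 1.5830 km
R4: √((-0.0076·111.32)² + (-0.0149·111.29)²) = √(0.715770 + 2.749697) = 1.8616 km
R5: √((0.0231·111.32)² + (-0.0022·111.29)²) = √(6.612571 + 0.059946) = 2.5831 km
R6: √((0.0238·111.32)² + (-0.0012·111.29)²) = √(7.019405 + 0.017835) = 2.6528 km
R7: √((-0.0037·111.32)² + (-0.0127·111.29)²) = √(0.169648 + 1.997652) = 1.4722 km
R8: √((0.0192·111.32)² + (-0.0168·111.29)²) = √(4.568239 + 3.495673) = 2.8397 km
R9: √((-0.0064·111.32)² + (0.0094·111.29)²) = √(0.507582 + 1.094380) = 1.2657 km
R10: √((-0.0105·111.32)² + (0.0129·111.29)²) = √(1.366234 + 2.061065) = 1.8513 km
R11: √((0.0100·111.32)² + (0.0013·111.29)²) = √(1.239214 + 0.020931) = 1.1226 km
Threshold 1.35 km: R11 (1.1226 km), R9 (1.2657 km) are within range.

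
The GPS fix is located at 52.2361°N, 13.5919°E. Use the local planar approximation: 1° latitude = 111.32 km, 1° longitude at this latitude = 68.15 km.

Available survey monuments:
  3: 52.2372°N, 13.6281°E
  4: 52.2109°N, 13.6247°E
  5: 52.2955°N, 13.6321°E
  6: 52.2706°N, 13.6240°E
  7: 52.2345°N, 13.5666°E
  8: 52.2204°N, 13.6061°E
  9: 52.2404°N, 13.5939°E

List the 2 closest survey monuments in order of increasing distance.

9, 7

Distances from 52.2361°N, 13.5919°E:
3: √((0.0011·111.32)² + (0.0362·68.15)²) = √(0.014994 + 6.086237) = 2.4701 km
4: √((-0.0252·111.32)² + (0.0328·68.15)²) = √(7.869506 + 4.996656) = 3.5869 km
5: √((0.0594·111.32)² + (0.0402·68.15)²) = √(43.723940 + 7.505573) = 7.1575 km
6: √((0.0345·111.32)² + (0.0321·68.15)²) = √(14.749747 + 4.785659) = 4.4199 km
7: √((-0.0016·111.32)² + (-0.0253·68.15)²) = √(0.031724 + 2.972848) = 1.7334 km
8: √((-0.0157·111.32)² + (0.0142·68.15)²) = √(3.054539 + 0.936501) = 1.9978 km
9: √((0.0043·111.32)² + (0.0020·68.15)²) = √(0.229131 + 0.018578) = 0.4977 km
Sorted: 9 (0.4977 km) < 7 (1.7334 km) < 8 (1.9978 km) < 3 (2.4701 km) < …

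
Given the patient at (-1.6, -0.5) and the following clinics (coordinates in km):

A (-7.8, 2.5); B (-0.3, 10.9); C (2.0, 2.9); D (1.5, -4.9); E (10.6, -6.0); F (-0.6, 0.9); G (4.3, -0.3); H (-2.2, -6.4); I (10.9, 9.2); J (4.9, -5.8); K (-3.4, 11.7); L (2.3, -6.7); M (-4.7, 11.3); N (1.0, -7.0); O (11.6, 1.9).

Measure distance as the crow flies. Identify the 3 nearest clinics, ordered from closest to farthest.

F, C, D

Distances from (-1.6, -0.5):
A: √((-6.2)² + (3.0)²) = √(38.4400 + 9.0000) = 6.89 km
B: √((1.3)² + (11.4)²) = √(1.6900 + 129.9600) = 11.47 km
C: √((3.6)² + (3.4)²) = √(12.9600 + 11.5600) = 4.95 km
D: √((3.1)² + (-4.4)²) = √(9.6100 + 19.3600) = 5.38 km
E: √((12.2)² + (-5.5)²) = √(148.8400 + 30.2500) = 13.38 km
F: √((1.0)² + (1.4)²) = √(1.0000 + 1.9600) = 1.72 km
G: √((5.9)² + (0.2)²) = √(34.8100 + 0.0400) = 5.90 km
H: √((-0.6)² + (-5.9)²) = √(0.3600 + 34.8100) = 5.93 km
I: √((12.5)² + (9.7)²) = √(156.2500 + 94.0900) = 15.82 km
J: √((6.5)² + (-5.3)²) = √(42.2500 + 28.0900) = 8.39 km
K: √((-1.8)² + (12.2)²) = √(3.2400 + 148.8400) = 12.33 km
L: √((3.9)² + (-6.2)²) = √(15.2100 + 38.4400) = 7.32 km
M: √((-3.1)² + (11.8)²) = √(9.6100 + 139.2400) = 12.20 km
N: √((2.6)² + (-6.5)²) = √(6.7600 + 42.2500) = 7.00 km
O: √((13.2)² + (2.4)²) = √(174.2400 + 5.7600) = 13.42 km
Sorted: F (1.72 km) < C (4.95 km) < D (5.38 km) < G (5.90 km) < H (5.93 km) < …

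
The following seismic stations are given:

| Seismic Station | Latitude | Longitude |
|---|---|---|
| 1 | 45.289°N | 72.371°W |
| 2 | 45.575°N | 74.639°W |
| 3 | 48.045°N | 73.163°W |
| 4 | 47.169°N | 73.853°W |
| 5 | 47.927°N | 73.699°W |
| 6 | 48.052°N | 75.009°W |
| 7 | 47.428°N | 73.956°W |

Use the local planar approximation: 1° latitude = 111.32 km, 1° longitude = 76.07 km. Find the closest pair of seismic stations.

4 and 7

Pairwise distances:
1–2: √((0.286·111.32)² + (-2.268·76.07)²) = √(1013.62768 + 29765.48292) = 175.440 km
1–3: √((2.756·111.32)² + (-0.792·76.07)²) = √(94124.96372 + 3629.75403) = 312.658 km
1–4: √((1.880·111.32)² + (-1.482·76.07)²) = √(43798.78810 + 12709.34707) = 237.714 km
1–5: √((2.638·111.32)² + (-1.328·76.07)²) = √(86237.46422 + 10205.23436) = 310.552 km
1–6: √((2.763·111.32)² + (-2.638·76.07)²) = √(94603.70935 + 40269.51647) = 367.251 km
1–7: √((2.139·111.32)² + (-1.585·76.07)²) = √(56698.02936 + 14537.35398) = 266.900 km
2–3: √((2.470·111.32)² + (1.476·76.07)²) = √(75603.22157 + 12606.64570) = 297.001 km
2–4: √((1.594·111.32)² + (0.786·76.07)²) = √(31486.40153 + 3574.96607) = 187.247 km
2–5: √((2.352·111.32)² + (0.940·76.07)²) = √(68552.14211 + 5113.07943) = 271.413 km
2–6: √((2.477·111.32)² + (-0.370·76.07)²) = √(76032.34907 + 792.19169) = 277.172 km
2–7: √((1.853·111.32)² + (0.683·76.07)²) = √(42549.77167 + 2699.40619) = 212.719 km
3–4: √((-0.876·111.32)² + (-0.690·76.07)²) = √(9509.43267 + 2755.02164) = 110.745 km
3–5: √((-0.118·111.32)² + (-0.536·76.07)²) = √(172.54819 + 1662.47993) = 42.837 km
3–6: √((0.007·111.32)² + (-1.846·76.07)²) = √(0.60721 + 19719.24241) = 140.427 km
3–7: √((-0.617·111.32)² + (-0.793·76.07)²) = √(4717.55230 + 3638.92586) = 91.414 km
4–5: √((0.758·111.32)² + (0.154·76.07)²) = √(7120.07891 + 137.23607) = 85.190 km
4–6: √((0.883·111.32)² + (-1.156·76.07)²) = √(9662.01712 + 7732.90190) = 131.890 km
4–7: √((0.259·111.32)² + (-0.103·76.07)²) = √(831.27730 + 61.39052) = 29.878 km
5–6: √((0.125·111.32)² + (-1.310·76.07)²) = √(193.62722 + 9930.46131) = 100.619 km
5–7: √((-0.499·111.32)² + (-0.257·76.07)²) = √(3085.65585 + 382.20211) = 58.889 km
6–7: √((-0.624·111.32)² + (1.053·76.07)²) = √(4825.20284 + 6416.28394) = 106.026 km
Closest pair: 4–7 at 29.878 km.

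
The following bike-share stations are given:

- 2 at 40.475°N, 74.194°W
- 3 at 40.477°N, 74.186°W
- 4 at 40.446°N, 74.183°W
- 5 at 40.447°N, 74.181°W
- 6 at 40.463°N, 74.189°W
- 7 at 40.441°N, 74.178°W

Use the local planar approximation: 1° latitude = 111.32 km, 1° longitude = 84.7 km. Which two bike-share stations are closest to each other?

Pairwise distances:
4–5: 0.203 km
4–7: 0.699 km
2–3: 0.713 km
5–7: 0.715 km
2–6: 1.401 km
3–6: 1.579 km
5–6: 1.906 km
4–6: 1.959 km
6–7: 2.620 km
2–5: 3.306 km
2–4: 3.360 km
3–5: 3.366 km
3–4: 3.460 km
2–7: 4.020 km
3–7: 4.064 km
Closest pair: 4–5 at 0.203 km.

4 and 5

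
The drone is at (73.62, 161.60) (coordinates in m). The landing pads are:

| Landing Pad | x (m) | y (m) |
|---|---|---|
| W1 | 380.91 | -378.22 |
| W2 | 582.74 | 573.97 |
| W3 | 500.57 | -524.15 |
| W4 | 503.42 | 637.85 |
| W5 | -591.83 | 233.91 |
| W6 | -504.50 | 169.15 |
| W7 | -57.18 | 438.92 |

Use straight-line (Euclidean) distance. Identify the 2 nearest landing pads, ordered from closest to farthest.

W7, W6

Distances from (73.62, 161.60):
W1: √((307.29)² + (-539.82)²) = √(94427.1441 + 291405.6324) = 621.15 m
W2: √((509.12)² + (412.37)²) = √(259203.1744 + 170049.0169) = 655.17 m
W3: √((426.95)² + (-685.75)²) = √(182286.3025 + 470253.0625) = 807.80 m
W4: √((429.80)² + (476.25)²) = √(184728.0400 + 226814.0625) = 641.52 m
W5: √((-665.45)² + (72.31)²) = √(442823.7025 + 5228.7361) = 669.37 m
W6: √((-578.12)² + (7.55)²) = √(334222.7344 + 57.0025) = 578.17 m
W7: √((-130.80)² + (277.32)²) = √(17108.6400 + 76906.3824) = 306.62 m
Sorted: W7 (306.62 m) < W6 (578.17 m) < W1 (621.15 m) < W4 (641.52 m) < …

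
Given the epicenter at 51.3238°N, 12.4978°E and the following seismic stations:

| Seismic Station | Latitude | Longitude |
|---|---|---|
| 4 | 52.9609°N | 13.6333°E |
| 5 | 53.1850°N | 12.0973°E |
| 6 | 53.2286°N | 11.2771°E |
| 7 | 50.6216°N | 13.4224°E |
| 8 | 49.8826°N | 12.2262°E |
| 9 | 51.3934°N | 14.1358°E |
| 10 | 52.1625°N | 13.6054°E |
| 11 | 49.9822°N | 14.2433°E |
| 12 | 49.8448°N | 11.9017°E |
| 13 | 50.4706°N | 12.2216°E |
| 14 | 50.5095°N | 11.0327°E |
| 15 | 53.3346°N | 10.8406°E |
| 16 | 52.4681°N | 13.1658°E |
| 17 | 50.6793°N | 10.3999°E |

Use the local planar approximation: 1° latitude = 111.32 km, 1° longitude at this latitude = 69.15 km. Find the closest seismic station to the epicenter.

Distances from 51.3238°N, 12.4978°E:
4: 198.4376 km
5: 209.0315 km
6: 228.2263 km
7: 100.9861 km
8: 161.5299 km
9: 113.5324 km
10: 120.7599 km
11: 192.0242 km
12: 169.7239 km
13: 96.8795 km
14: 135.9452 km
15: 251.4706 km
16: 135.5001 km
17: 161.8416 km
Minimum: 13 at 96.8795 km.

13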